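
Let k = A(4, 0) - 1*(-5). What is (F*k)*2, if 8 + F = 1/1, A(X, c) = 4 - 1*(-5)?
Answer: -196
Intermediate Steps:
A(X, c) = 9 (A(X, c) = 4 + 5 = 9)
F = -7 (F = -8 + 1/1 = -8 + 1 = -7)
k = 14 (k = 9 - 1*(-5) = 9 + 5 = 14)
(F*k)*2 = -7*14*2 = -98*2 = -196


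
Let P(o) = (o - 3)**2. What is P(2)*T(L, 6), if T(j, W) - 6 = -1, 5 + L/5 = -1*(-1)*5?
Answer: 5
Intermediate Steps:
L = 0 (L = -25 + 5*(-1*(-1)*5) = -25 + 5*(1*5) = -25 + 5*5 = -25 + 25 = 0)
T(j, W) = 5 (T(j, W) = 6 - 1 = 5)
P(o) = (-3 + o)**2
P(2)*T(L, 6) = (-3 + 2)**2*5 = (-1)**2*5 = 1*5 = 5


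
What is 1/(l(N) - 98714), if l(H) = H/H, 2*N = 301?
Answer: -1/98713 ≈ -1.0130e-5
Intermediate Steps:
N = 301/2 (N = (½)*301 = 301/2 ≈ 150.50)
l(H) = 1
1/(l(N) - 98714) = 1/(1 - 98714) = 1/(-98713) = -1/98713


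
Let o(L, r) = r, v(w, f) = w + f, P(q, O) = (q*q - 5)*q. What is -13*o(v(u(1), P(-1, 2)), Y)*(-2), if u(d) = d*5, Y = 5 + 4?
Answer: 234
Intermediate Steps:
Y = 9
u(d) = 5*d
P(q, O) = q*(-5 + q²) (P(q, O) = (q² - 5)*q = (-5 + q²)*q = q*(-5 + q²))
v(w, f) = f + w
-13*o(v(u(1), P(-1, 2)), Y)*(-2) = -13*9*(-2) = -117*(-2) = 234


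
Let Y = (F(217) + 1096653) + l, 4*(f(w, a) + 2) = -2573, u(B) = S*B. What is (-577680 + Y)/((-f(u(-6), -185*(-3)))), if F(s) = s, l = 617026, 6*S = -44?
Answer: 4544864/2581 ≈ 1760.9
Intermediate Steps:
S = -22/3 (S = (⅙)*(-44) = -22/3 ≈ -7.3333)
u(B) = -22*B/3
f(w, a) = -2581/4 (f(w, a) = -2 + (¼)*(-2573) = -2 - 2573/4 = -2581/4)
Y = 1713896 (Y = (217 + 1096653) + 617026 = 1096870 + 617026 = 1713896)
(-577680 + Y)/((-f(u(-6), -185*(-3)))) = (-577680 + 1713896)/((-1*(-2581/4))) = 1136216/(2581/4) = 1136216*(4/2581) = 4544864/2581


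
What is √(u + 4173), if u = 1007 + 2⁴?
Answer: 2*√1299 ≈ 72.083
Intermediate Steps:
u = 1023 (u = 1007 + 16 = 1023)
√(u + 4173) = √(1023 + 4173) = √5196 = 2*√1299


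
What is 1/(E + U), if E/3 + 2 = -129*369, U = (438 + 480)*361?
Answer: 1/188589 ≈ 5.3025e-6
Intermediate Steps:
U = 331398 (U = 918*361 = 331398)
E = -142809 (E = -6 + 3*(-129*369) = -6 + 3*(-47601) = -6 - 142803 = -142809)
1/(E + U) = 1/(-142809 + 331398) = 1/188589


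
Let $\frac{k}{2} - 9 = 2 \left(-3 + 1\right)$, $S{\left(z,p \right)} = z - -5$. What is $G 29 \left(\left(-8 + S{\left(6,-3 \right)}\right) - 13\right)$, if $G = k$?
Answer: $-2900$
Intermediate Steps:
$S{\left(z,p \right)} = 5 + z$ ($S{\left(z,p \right)} = z + 5 = 5 + z$)
$k = 10$ ($k = 18 + 2 \cdot 2 \left(-3 + 1\right) = 18 + 2 \cdot 2 \left(-2\right) = 18 + 2 \left(-4\right) = 18 - 8 = 10$)
$G = 10$
$G 29 \left(\left(-8 + S{\left(6,-3 \right)}\right) - 13\right) = 10 \cdot 29 \left(\left(-8 + \left(5 + 6\right)\right) - 13\right) = 290 \left(\left(-8 + 11\right) - 13\right) = 290 \left(3 - 13\right) = 290 \left(-10\right) = -2900$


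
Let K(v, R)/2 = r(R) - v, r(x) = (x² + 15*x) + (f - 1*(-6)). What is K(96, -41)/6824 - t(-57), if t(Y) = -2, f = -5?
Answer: 7795/3412 ≈ 2.2846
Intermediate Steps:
r(x) = 1 + x² + 15*x (r(x) = (x² + 15*x) + (-5 - 1*(-6)) = (x² + 15*x) + (-5 + 6) = (x² + 15*x) + 1 = 1 + x² + 15*x)
K(v, R) = 2 - 2*v + 2*R² + 30*R (K(v, R) = 2*((1 + R² + 15*R) - v) = 2*(1 + R² - v + 15*R) = 2 - 2*v + 2*R² + 30*R)
K(96, -41)/6824 - t(-57) = (2 - 2*96 + 2*(-41)² + 30*(-41))/6824 - 1*(-2) = (2 - 192 + 2*1681 - 1230)*(1/6824) + 2 = (2 - 192 + 3362 - 1230)*(1/6824) + 2 = 1942*(1/6824) + 2 = 971/3412 + 2 = 7795/3412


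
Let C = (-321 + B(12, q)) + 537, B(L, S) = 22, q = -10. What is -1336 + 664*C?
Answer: 156696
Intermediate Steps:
C = 238 (C = (-321 + 22) + 537 = -299 + 537 = 238)
-1336 + 664*C = -1336 + 664*238 = -1336 + 158032 = 156696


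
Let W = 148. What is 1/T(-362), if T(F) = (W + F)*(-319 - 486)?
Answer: 1/172270 ≈ 5.8048e-6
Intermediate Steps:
T(F) = -119140 - 805*F (T(F) = (148 + F)*(-319 - 486) = (148 + F)*(-805) = -119140 - 805*F)
1/T(-362) = 1/(-119140 - 805*(-362)) = 1/(-119140 + 291410) = 1/172270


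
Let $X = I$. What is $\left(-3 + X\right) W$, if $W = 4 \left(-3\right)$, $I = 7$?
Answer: $-48$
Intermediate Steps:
$X = 7$
$W = -12$
$\left(-3 + X\right) W = \left(-3 + 7\right) \left(-12\right) = 4 \left(-12\right) = -48$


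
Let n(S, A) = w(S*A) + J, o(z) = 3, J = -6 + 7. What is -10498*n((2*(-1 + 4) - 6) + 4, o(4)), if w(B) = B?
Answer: -136474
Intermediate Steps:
J = 1
n(S, A) = 1 + A*S (n(S, A) = S*A + 1 = A*S + 1 = 1 + A*S)
-10498*n((2*(-1 + 4) - 6) + 4, o(4)) = -10498*(1 + 3*((2*(-1 + 4) - 6) + 4)) = -10498*(1 + 3*((2*3 - 6) + 4)) = -10498*(1 + 3*((6 - 6) + 4)) = -10498*(1 + 3*(0 + 4)) = -10498*(1 + 3*4) = -10498*(1 + 12) = -10498*13 = -136474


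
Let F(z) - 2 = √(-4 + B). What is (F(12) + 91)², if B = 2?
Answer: (93 + I*√2)² ≈ 8647.0 + 263.04*I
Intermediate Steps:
F(z) = 2 + I*√2 (F(z) = 2 + √(-4 + 2) = 2 + √(-2) = 2 + I*√2)
(F(12) + 91)² = ((2 + I*√2) + 91)² = (93 + I*√2)²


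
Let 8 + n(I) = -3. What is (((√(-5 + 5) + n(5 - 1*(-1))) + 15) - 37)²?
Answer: 1089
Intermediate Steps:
n(I) = -11 (n(I) = -8 - 3 = -11)
(((√(-5 + 5) + n(5 - 1*(-1))) + 15) - 37)² = (((√(-5 + 5) - 11) + 15) - 37)² = (((√0 - 11) + 15) - 37)² = (((0 - 11) + 15) - 37)² = ((-11 + 15) - 37)² = (4 - 37)² = (-33)² = 1089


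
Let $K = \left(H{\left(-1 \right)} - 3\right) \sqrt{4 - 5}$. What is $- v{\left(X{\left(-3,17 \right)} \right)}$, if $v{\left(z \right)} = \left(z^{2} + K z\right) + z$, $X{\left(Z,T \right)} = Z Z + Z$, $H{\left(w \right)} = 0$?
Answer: $-42 + 18 i \approx -42.0 + 18.0 i$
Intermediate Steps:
$K = - 3 i$ ($K = \left(0 - 3\right) \sqrt{4 - 5} = - 3 \sqrt{-1} = - 3 i \approx - 3.0 i$)
$X{\left(Z,T \right)} = Z + Z^{2}$ ($X{\left(Z,T \right)} = Z^{2} + Z = Z + Z^{2}$)
$v{\left(z \right)} = z + z^{2} - 3 i z$ ($v{\left(z \right)} = \left(z^{2} + - 3 i z\right) + z = \left(z^{2} - 3 i z\right) + z = z + z^{2} - 3 i z$)
$- v{\left(X{\left(-3,17 \right)} \right)} = - - 3 \left(1 - 3\right) \left(1 - 3 \left(1 - 3\right) - 3 i\right) = - \left(-3\right) \left(-2\right) \left(1 - -6 - 3 i\right) = - 6 \left(1 + 6 - 3 i\right) = - 6 \left(7 - 3 i\right) = - (42 - 18 i) = -42 + 18 i$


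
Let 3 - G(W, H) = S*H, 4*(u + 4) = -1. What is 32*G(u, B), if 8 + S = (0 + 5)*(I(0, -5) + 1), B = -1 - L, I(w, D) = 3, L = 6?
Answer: 2784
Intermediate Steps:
B = -7 (B = -1 - 1*6 = -1 - 6 = -7)
u = -17/4 (u = -4 + (1/4)*(-1) = -4 - 1/4 = -17/4 ≈ -4.2500)
S = 12 (S = -8 + (0 + 5)*(3 + 1) = -8 + 5*4 = -8 + 20 = 12)
G(W, H) = 3 - 12*H
32*G(u, B) = 32*(3 - 12*(-7)) = 32*(3 + 84) = 32*87 = 2784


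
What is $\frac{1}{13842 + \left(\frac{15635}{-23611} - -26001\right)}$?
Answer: $\frac{23611}{940717438} \approx 2.5099 \cdot 10^{-5}$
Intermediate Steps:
$\frac{1}{13842 + \left(\frac{15635}{-23611} - -26001\right)} = \frac{1}{13842 + \left(15635 \left(- \frac{1}{23611}\right) + 26001\right)} = \frac{1}{13842 + \left(- \frac{15635}{23611} + 26001\right)} = \frac{1}{13842 + \frac{613893976}{23611}} = \frac{1}{\frac{940717438}{23611}} = \frac{23611}{940717438}$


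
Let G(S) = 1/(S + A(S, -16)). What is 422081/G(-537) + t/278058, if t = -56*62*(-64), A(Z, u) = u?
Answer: -32450869028893/139029 ≈ -2.3341e+8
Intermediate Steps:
t = 222208 (t = -3472*(-64) = 222208)
G(S) = 1/(-16 + S) (G(S) = 1/(S - 16) = 1/(-16 + S))
422081/G(-537) + t/278058 = 422081/(1/(-16 - 537)) + 222208/278058 = 422081/(1/(-553)) + 222208*(1/278058) = 422081/(-1/553) + 111104/139029 = 422081*(-553) + 111104/139029 = -233410793 + 111104/139029 = -32450869028893/139029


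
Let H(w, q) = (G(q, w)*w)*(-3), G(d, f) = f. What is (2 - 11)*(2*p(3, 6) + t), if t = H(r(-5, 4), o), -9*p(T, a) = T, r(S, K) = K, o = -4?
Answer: 438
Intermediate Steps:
H(w, q) = -3*w² (H(w, q) = (w*w)*(-3) = w²*(-3) = -3*w²)
p(T, a) = -T/9
t = -48 (t = -3*4² = -3*16 = -48)
(2 - 11)*(2*p(3, 6) + t) = (2 - 11)*(2*(-⅑*3) - 48) = -9*(2*(-⅓) - 48) = -9*(-⅔ - 48) = -9*(-146/3) = 438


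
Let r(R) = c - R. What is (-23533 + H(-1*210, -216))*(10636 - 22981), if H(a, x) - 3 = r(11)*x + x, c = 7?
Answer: 282478290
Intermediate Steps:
r(R) = 7 - R
H(a, x) = 3 - 3*x (H(a, x) = 3 + ((7 - 1*11)*x + x) = 3 + ((7 - 11)*x + x) = 3 + (-4*x + x) = 3 - 3*x)
(-23533 + H(-1*210, -216))*(10636 - 22981) = (-23533 + (3 - 3*(-216)))*(10636 - 22981) = (-23533 + (3 + 648))*(-12345) = (-23533 + 651)*(-12345) = -22882*(-12345) = 282478290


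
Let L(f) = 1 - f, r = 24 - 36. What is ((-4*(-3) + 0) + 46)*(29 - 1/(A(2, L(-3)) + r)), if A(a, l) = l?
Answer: 6757/4 ≈ 1689.3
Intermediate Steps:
r = -12
((-4*(-3) + 0) + 46)*(29 - 1/(A(2, L(-3)) + r)) = ((-4*(-3) + 0) + 46)*(29 - 1/((1 - 1*(-3)) - 12)) = ((12 + 0) + 46)*(29 - 1/((1 + 3) - 12)) = (12 + 46)*(29 - 1/(4 - 12)) = 58*(29 - 1/(-8)) = 58*(29 - 1*(-⅛)) = 58*(29 + ⅛) = 58*(233/8) = 6757/4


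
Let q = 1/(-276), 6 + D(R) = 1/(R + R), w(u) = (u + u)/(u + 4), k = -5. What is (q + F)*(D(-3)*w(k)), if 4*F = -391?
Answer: 1247825/207 ≈ 6028.1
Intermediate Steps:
F = -391/4 (F = (1/4)*(-391) = -391/4 ≈ -97.750)
w(u) = 2*u/(4 + u) (w(u) = (2*u)/(4 + u) = 2*u/(4 + u))
D(R) = -6 + 1/(2*R) (D(R) = -6 + 1/(R + R) = -6 + 1/(2*R))
q = -1/276 ≈ -0.0036232
(q + F)*(D(-3)*w(k)) = (-1/276 - 391/4)*((-6 + (1/2)/(-3))*(2*(-5)/(4 - 5))) = -6745*(-6 + (1/2)*(-1/3))*2*(-5)/(-1)/69 = -6745*(-6 - 1/6)*2*(-5)*(-1)/69 = -(-249565)*10/414 = -6745/69*(-185/3) = 1247825/207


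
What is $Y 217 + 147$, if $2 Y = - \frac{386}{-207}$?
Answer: $\frac{72310}{207} \approx 349.32$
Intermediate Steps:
$Y = \frac{193}{207}$ ($Y = \frac{\left(-386\right) \frac{1}{-207}}{2} = \frac{\left(-386\right) \left(- \frac{1}{207}\right)}{2} = \frac{1}{2} \cdot \frac{386}{207} = \frac{193}{207} \approx 0.93237$)
$Y 217 + 147 = \frac{193}{207} \cdot 217 + 147 = \frac{41881}{207} + 147 = \frac{72310}{207}$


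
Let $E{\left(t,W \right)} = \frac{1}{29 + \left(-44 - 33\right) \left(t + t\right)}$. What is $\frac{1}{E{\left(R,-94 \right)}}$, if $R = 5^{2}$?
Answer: $-3821$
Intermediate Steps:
$R = 25$
$E{\left(t,W \right)} = \frac{1}{29 - 154 t}$ ($E{\left(t,W \right)} = \frac{1}{29 - 77 \cdot 2 t} = \frac{1}{29 - 154 t}$)
$\frac{1}{E{\left(R,-94 \right)}} = \frac{1}{\left(-1\right) \frac{1}{-29 + 154 \cdot 25}} = \frac{1}{\left(-1\right) \frac{1}{-29 + 3850}} = \frac{1}{\left(-1\right) \frac{1}{3821}} = \frac{1}{- \frac{1}{3821}} = -3821$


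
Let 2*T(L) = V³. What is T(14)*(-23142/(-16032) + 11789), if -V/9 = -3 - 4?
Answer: 7877496941055/5344 ≈ 1.4741e+9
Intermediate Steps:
V = 63 (V = -9*(-3 - 4) = -9*(-7) = 63)
T(L) = 250047/2 (T(L) = (½)*63³ = (½)*250047 = 250047/2)
T(14)*(-23142/(-16032) + 11789) = 250047*(-23142/(-16032) + 11789)/2 = 250047*(-23142*(-1/16032) + 11789)/2 = 250047*(3857/2672 + 11789)/2 = (250047/2)*(31504065/2672) = 7877496941055/5344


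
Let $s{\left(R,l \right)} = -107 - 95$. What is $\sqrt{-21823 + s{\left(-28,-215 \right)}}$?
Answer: $5 i \sqrt{881} \approx 148.41 i$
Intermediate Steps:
$s{\left(R,l \right)} = -202$ ($s{\left(R,l \right)} = -107 - 95 = -202$)
$\sqrt{-21823 + s{\left(-28,-215 \right)}} = \sqrt{-21823 - 202} = \sqrt{-22025} = 5 i \sqrt{881}$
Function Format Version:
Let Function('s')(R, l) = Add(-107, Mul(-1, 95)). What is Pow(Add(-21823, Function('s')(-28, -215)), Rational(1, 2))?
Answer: Mul(5, I, Pow(881, Rational(1, 2))) ≈ Mul(148.41, I)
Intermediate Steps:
Function('s')(R, l) = -202 (Function('s')(R, l) = Add(-107, -95) = -202)
Pow(Add(-21823, Function('s')(-28, -215)), Rational(1, 2)) = Pow(Add(-21823, -202), Rational(1, 2)) = Pow(-22025, Rational(1, 2)) = Mul(5, I, Pow(881, Rational(1, 2)))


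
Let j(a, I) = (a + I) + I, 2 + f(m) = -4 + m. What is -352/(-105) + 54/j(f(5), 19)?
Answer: 18694/3885 ≈ 4.8118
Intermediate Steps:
f(m) = -6 + m (f(m) = -2 + (-4 + m) = -6 + m)
j(a, I) = a + 2*I (j(a, I) = (I + a) + I = a + 2*I)
-352/(-105) + 54/j(f(5), 19) = -352/(-105) + 54/((-6 + 5) + 2*19) = -352*(-1/105) + 54/(-1 + 38) = 352/105 + 54/37 = 18694/3885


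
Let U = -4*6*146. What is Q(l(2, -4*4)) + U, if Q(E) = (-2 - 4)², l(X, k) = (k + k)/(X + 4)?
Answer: -3468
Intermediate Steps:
l(X, k) = 2*k/(4 + X) (l(X, k) = (2*k)/(4 + X) = 2*k/(4 + X))
U = -3504 (U = -24*146 = -3504)
Q(E) = 36 (Q(E) = (-6)² = 36)
Q(l(2, -4*4)) + U = 36 - 3504 = -3468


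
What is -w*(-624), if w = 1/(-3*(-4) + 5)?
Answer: 624/17 ≈ 36.706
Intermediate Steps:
w = 1/17 (w = 1/(12 + 5) = 1/17 ≈ 0.058824)
-w*(-624) = -1*1/17*(-624) = -1/17*(-624) = 624/17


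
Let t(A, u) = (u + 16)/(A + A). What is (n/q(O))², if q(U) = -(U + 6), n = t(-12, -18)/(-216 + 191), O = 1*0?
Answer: 1/3240000 ≈ 3.0864e-7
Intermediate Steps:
t(A, u) = (16 + u)/(2*A) (t(A, u) = (16 + u)/((2*A)) = (16 + u)*(1/(2*A)) = (16 + u)/(2*A))
O = 0
n = -1/300 (n = ((½)*(16 - 18)/(-12))/(-216 + 191) = ((½)*(-1/12)*(-2))/(-25) = (1/12)*(-1/25) = -1/300 ≈ -0.0033333)
q(U) = -6 - U (q(U) = -(6 + U) = -6 - U)
(n/q(O))² = (-1/(300*(-6 - 1*0)))² = (-1/(300*(-6 + 0)))² = (-1/300/(-6))² = (-1/300*(-⅙))² = (1/1800)² = 1/3240000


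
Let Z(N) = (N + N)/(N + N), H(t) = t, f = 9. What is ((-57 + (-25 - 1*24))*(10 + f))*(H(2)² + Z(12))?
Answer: -10070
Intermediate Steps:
Z(N) = 1 (Z(N) = (2*N)/((2*N)) = (2*N)*(1/(2*N)) = 1)
((-57 + (-25 - 1*24))*(10 + f))*(H(2)² + Z(12)) = ((-57 + (-25 - 1*24))*(10 + 9))*(2² + 1) = ((-57 + (-25 - 24))*19)*(4 + 1) = ((-57 - 49)*19)*5 = -106*19*5 = -2014*5 = -10070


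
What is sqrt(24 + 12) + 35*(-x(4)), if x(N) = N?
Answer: -134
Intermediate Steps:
sqrt(24 + 12) + 35*(-x(4)) = sqrt(24 + 12) + 35*(-1*4) = sqrt(36) + 35*(-4) = 6 - 140 = -134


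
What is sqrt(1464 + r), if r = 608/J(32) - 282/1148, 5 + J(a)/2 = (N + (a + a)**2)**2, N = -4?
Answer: sqrt(135217913841204668583466)/9611319466 ≈ 38.259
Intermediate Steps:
J(a) = -10 + 2*(-4 + 4*a**2)**2 (J(a) = -10 + 2*(-4 + (a + a)**2)**2 = -10 + 2*(-4 + (2*a)**2)**2 = -10 + 2*(-4 + 4*a**2)**2)
r = -2360794223/9611319466 (r = 608/(-10 + 32*(-1 + 32**2)**2) - 282/1148 = 608/(-10 + 32*(-1 + 1024)**2) - 282*1/1148 = 608/(-10 + 32*1023**2) - 141/574 = 608/(-10 + 32*1046529) - 141/574 = 608/(-10 + 33488928) - 141/574 = 608/33488918 - 141/574 = 608*(1/33488918) - 141/574 = 304/16744459 - 141/574 = -2360794223/9611319466 ≈ -0.24563)
sqrt(1464 + r) = sqrt(1464 - 2360794223/9611319466) = sqrt(14068610904001/9611319466) = sqrt(135217913841204668583466)/9611319466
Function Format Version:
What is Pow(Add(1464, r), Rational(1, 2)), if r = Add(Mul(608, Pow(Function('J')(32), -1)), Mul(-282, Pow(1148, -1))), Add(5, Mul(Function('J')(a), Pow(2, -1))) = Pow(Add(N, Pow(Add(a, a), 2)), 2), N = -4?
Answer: Mul(Rational(1, 9611319466), Pow(135217913841204668583466, Rational(1, 2))) ≈ 38.259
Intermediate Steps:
Function('J')(a) = Add(-10, Mul(2, Pow(Add(-4, Mul(4, Pow(a, 2))), 2))) (Function('J')(a) = Add(-10, Mul(2, Pow(Add(-4, Pow(Add(a, a), 2)), 2))) = Add(-10, Mul(2, Pow(Add(-4, Pow(Mul(2, a), 2)), 2))) = Add(-10, Mul(2, Pow(Add(-4, Mul(4, Pow(a, 2))), 2))))
r = Rational(-2360794223, 9611319466) (r = Add(Mul(608, Pow(Add(-10, Mul(32, Pow(Add(-1, Pow(32, 2)), 2))), -1)), Mul(-282, Pow(1148, -1))) = Add(Mul(608, Pow(Add(-10, Mul(32, Pow(Add(-1, 1024), 2))), -1)), Mul(-282, Rational(1, 1148))) = Add(Mul(608, Pow(Add(-10, Mul(32, Pow(1023, 2))), -1)), Rational(-141, 574)) = Add(Mul(608, Pow(Add(-10, Mul(32, 1046529)), -1)), Rational(-141, 574)) = Add(Mul(608, Pow(Add(-10, 33488928), -1)), Rational(-141, 574)) = Add(Mul(608, Pow(33488918, -1)), Rational(-141, 574)) = Add(Mul(608, Rational(1, 33488918)), Rational(-141, 574)) = Add(Rational(304, 16744459), Rational(-141, 574)) = Rational(-2360794223, 9611319466) ≈ -0.24563)
Pow(Add(1464, r), Rational(1, 2)) = Pow(Add(1464, Rational(-2360794223, 9611319466)), Rational(1, 2)) = Pow(Rational(14068610904001, 9611319466), Rational(1, 2)) = Mul(Rational(1, 9611319466), Pow(135217913841204668583466, Rational(1, 2)))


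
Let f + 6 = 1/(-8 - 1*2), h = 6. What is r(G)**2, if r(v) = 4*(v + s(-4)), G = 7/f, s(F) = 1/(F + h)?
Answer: 24964/3721 ≈ 6.7089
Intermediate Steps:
f = -61/10 (f = -6 + 1/(-8 - 1*2) = -6 + 1/(-8 - 2) = -6 + 1/(-10) = -6 - 1/10 = -61/10 ≈ -6.1000)
s(F) = 1/(6 + F) (s(F) = 1/(F + 6) = 1/(6 + F))
G = -70/61 (G = 7/(-61/10) = 7*(-10/61) = -70/61 ≈ -1.1475)
r(v) = 2 + 4*v (r(v) = 4*(v + 1/(6 - 4)) = 4*(v + 1/2) = 4*(1/2 + v) = 2 + 4*v)
r(G)**2 = (2 + 4*(-70/61))**2 = (2 - 280/61)**2 = (-158/61)**2 = 24964/3721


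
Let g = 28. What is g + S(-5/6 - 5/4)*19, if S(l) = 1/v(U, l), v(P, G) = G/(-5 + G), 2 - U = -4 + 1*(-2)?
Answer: 463/5 ≈ 92.600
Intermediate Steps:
U = 8 (U = 2 - (-4 + 1*(-2)) = 2 - (-4 - 2) = 2 - 1*(-6) = 2 + 6 = 8)
S(l) = (-5 + l)/l (S(l) = 1/(l/(-5 + l)) = (-5 + l)/l)
g + S(-5/6 - 5/4)*19 = 28 + ((-5 + (-5/6 - 5/4))/(-5/6 - 5/4))*19 = 28 + ((-5 - 25/12)/(-25/12))*19 = 28 - 12/25*(-85/12)*19 = 28 + (17/5)*19 = 28 + 323/5 = 463/5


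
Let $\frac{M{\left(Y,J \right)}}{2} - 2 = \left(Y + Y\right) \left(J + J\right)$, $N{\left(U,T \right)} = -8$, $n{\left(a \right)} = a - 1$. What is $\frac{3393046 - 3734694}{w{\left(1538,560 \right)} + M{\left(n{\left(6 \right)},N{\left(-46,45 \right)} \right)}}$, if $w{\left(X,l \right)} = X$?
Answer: $- \frac{170824}{611} \approx -279.58$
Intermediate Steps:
$n{\left(a \right)} = -1 + a$ ($n{\left(a \right)} = a - 1 = -1 + a$)
$M{\left(Y,J \right)} = 4 + 8 J Y$ ($M{\left(Y,J \right)} = 4 + 2 \left(Y + Y\right) \left(J + J\right) = 4 + 2 \cdot 2 Y 2 J = 4 + 2 \cdot 4 J Y = 4 + 8 J Y$)
$\frac{3393046 - 3734694}{w{\left(1538,560 \right)} + M{\left(n{\left(6 \right)},N{\left(-46,45 \right)} \right)}} = \frac{3393046 - 3734694}{1538 + \left(4 + 8 \left(-8\right) \left(-1 + 6\right)\right)} = - \frac{341648}{1538 + \left(4 + 8 \left(-8\right) 5\right)} = - \frac{341648}{1538 + \left(4 - 320\right)} = - \frac{341648}{1538 - 316} = - \frac{341648}{1222} = \left(-341648\right) \frac{1}{1222} = - \frac{170824}{611}$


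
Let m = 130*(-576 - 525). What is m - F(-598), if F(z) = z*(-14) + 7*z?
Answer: -147316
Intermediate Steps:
m = -143130 (m = 130*(-1101) = -143130)
F(z) = -7*z (F(z) = -14*z + 7*z = -7*z)
m - F(-598) = -143130 - (-7)*(-598) = -143130 - 1*4186 = -143130 - 4186 = -147316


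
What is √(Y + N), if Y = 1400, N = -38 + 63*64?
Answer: √5394 ≈ 73.444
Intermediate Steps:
N = 3994 (N = -38 + 4032 = 3994)
√(Y + N) = √(1400 + 3994) = √5394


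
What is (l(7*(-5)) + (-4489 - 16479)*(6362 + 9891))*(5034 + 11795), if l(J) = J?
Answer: -5735204370431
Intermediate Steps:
(l(7*(-5)) + (-4489 - 16479)*(6362 + 9891))*(5034 + 11795) = (7*(-5) + (-4489 - 16479)*(6362 + 9891))*(5034 + 11795) = (-35 - 20968*16253)*16829 = (-35 - 340792904)*16829 = -340792939*16829 = -5735204370431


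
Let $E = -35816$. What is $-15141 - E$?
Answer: $20675$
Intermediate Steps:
$-15141 - E = -15141 - -35816 = -15141 + 35816 = 20675$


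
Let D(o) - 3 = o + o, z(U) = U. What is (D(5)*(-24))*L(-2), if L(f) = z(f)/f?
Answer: -312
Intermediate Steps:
D(o) = 3 + 2*o (D(o) = 3 + (o + o) = 3 + 2*o)
L(f) = 1 (L(f) = f/f = 1)
(D(5)*(-24))*L(-2) = ((3 + 2*5)*(-24))*1 = ((3 + 10)*(-24))*1 = (13*(-24))*1 = -312*1 = -312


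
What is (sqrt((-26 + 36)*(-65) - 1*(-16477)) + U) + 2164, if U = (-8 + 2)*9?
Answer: 2110 + 7*sqrt(323) ≈ 2235.8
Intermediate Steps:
U = -54 (U = -6*9 = -54)
(sqrt((-26 + 36)*(-65) - 1*(-16477)) + U) + 2164 = (sqrt((-26 + 36)*(-65) - 1*(-16477)) - 54) + 2164 = (sqrt(10*(-65) + 16477) - 54) + 2164 = (sqrt(-650 + 16477) - 54) + 2164 = (sqrt(15827) - 54) + 2164 = (7*sqrt(323) - 54) + 2164 = (-54 + 7*sqrt(323)) + 2164 = 2110 + 7*sqrt(323)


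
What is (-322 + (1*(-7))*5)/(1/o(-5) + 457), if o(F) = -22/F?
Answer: -374/479 ≈ -0.78079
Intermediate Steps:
(-322 + (1*(-7))*5)/(1/o(-5) + 457) = (-322 + (1*(-7))*5)/(1/(-22/(-5)) + 457) = (-322 - 7*5)/(1/(-22*(-⅕)) + 457) = (-322 - 35)/(1/(22/5) + 457) = -357/(5/22 + 457) = -357/10059/22 = -357*22/10059 = -374/479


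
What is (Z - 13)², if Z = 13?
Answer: 0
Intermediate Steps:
(Z - 13)² = (13 - 13)² = 0² = 0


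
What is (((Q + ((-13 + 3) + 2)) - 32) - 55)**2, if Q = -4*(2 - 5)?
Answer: 6889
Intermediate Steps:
Q = 12 (Q = -4*(-3) = 12)
(((Q + ((-13 + 3) + 2)) - 32) - 55)**2 = (((12 + ((-13 + 3) + 2)) - 32) - 55)**2 = (((12 + (-10 + 2)) - 32) - 55)**2 = (((12 - 8) - 32) - 55)**2 = ((4 - 32) - 55)**2 = (-28 - 55)**2 = (-83)**2 = 6889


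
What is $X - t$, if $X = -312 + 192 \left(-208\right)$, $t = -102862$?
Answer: $62614$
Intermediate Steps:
$X = -40248$ ($X = -312 - 39936 = -40248$)
$X - t = -40248 - -102862 = -40248 + 102862 = 62614$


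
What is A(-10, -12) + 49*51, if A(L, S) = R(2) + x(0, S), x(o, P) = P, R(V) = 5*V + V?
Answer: 2499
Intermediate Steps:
R(V) = 6*V
A(L, S) = 12 + S (A(L, S) = 6*2 + S = 12 + S)
A(-10, -12) + 49*51 = (12 - 12) + 49*51 = 0 + 2499 = 2499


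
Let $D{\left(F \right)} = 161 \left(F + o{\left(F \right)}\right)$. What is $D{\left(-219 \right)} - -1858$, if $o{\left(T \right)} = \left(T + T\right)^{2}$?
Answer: $30853483$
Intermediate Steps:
$o{\left(T \right)} = 4 T^{2}$ ($o{\left(T \right)} = \left(2 T\right)^{2} = 4 T^{2}$)
$D{\left(F \right)} = 161 F + 644 F^{2}$ ($D{\left(F \right)} = 161 \left(F + 4 F^{2}\right) = 161 F + 644 F^{2}$)
$D{\left(-219 \right)} - -1858 = 161 \left(-219\right) \left(1 + 4 \left(-219\right)\right) - -1858 = 161 \left(-219\right) \left(1 - 876\right) + 1858 = 161 \left(-219\right) \left(-875\right) + 1858 = 30851625 + 1858 = 30853483$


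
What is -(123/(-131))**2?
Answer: -15129/17161 ≈ -0.88159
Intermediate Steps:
-(123/(-131))**2 = -(123*(-1/131))**2 = -(-123/131)**2 = -1*15129/17161 = -15129/17161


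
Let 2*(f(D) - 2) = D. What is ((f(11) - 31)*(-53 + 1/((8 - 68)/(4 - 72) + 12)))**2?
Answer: 74182693225/47961 ≈ 1.5467e+6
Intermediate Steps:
f(D) = 2 + D/2
((f(11) - 31)*(-53 + 1/((8 - 68)/(4 - 72) + 12)))**2 = (((2 + (1/2)*11) - 31)*(-53 + 1/((8 - 68)/(4 - 72) + 12)))**2 = (((2 + 11/2) - 31)*(-53 + 1/(-60/(-68) + 12)))**2 = ((15/2 - 31)*(-53 + 1/(-60*(-1/68) + 12)))**2 = (-47*(-53 + 1/(15/17 + 12))/2)**2 = (-47*(-53 + 1/(219/17))/2)**2 = (-47*(-53 + 17/219)/2)**2 = (-47/2*(-11590/219))**2 = (272365/219)**2 = 74182693225/47961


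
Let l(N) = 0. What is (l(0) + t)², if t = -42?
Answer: 1764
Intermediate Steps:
(l(0) + t)² = (0 - 42)² = (-42)² = 1764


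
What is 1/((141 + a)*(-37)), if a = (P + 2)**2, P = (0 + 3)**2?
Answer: -1/9694 ≈ -0.00010316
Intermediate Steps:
P = 9 (P = 3**2 = 9)
a = 121 (a = (9 + 2)**2 = 11**2 = 121)
1/((141 + a)*(-37)) = 1/((141 + 121)*(-37)) = 1/(262*(-37)) = 1/(-9694) = -1/9694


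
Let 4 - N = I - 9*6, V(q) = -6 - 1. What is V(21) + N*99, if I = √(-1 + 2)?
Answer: 5636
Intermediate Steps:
I = 1 (I = √1 = 1)
V(q) = -7
N = 57 (N = 4 - (1 - 9*6) = 4 - (1 - 54) = 4 - 1*(-53) = 4 + 53 = 57)
V(21) + N*99 = -7 + 57*99 = -7 + 5643 = 5636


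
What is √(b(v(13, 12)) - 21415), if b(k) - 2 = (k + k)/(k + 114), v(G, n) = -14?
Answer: 2*I*√133833/5 ≈ 146.33*I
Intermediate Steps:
b(k) = 2 + 2*k/(114 + k) (b(k) = 2 + (k + k)/(k + 114) = 2 + (2*k)/(114 + k) = 2 + 2*k/(114 + k))
√(b(v(13, 12)) - 21415) = √(4*(57 - 14)/(114 - 14) - 21415) = √(4*43/100 - 21415) = √(4*(1/100)*43 - 21415) = √(43/25 - 21415) = √(-535332/25) = 2*I*√133833/5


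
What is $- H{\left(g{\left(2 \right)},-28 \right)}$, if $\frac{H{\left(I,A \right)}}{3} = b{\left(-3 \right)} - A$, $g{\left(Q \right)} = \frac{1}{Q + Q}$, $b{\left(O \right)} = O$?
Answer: $-75$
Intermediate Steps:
$g{\left(Q \right)} = \frac{1}{2 Q}$
$H{\left(I,A \right)} = -9 - 3 A$ ($H{\left(I,A \right)} = 3 \left(-3 - A\right) = -9 - 3 A$)
$- H{\left(g{\left(2 \right)},-28 \right)} = - (-9 - -84) = - (-9 + 84) = \left(-1\right) 75 = -75$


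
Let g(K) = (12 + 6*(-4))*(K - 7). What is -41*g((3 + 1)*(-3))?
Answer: -9348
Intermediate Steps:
g(K) = 84 - 12*K (g(K) = (12 - 24)*(-7 + K) = -12*(-7 + K) = 84 - 12*K)
-41*g((3 + 1)*(-3)) = -41*(84 - 12*(3 + 1)*(-3)) = -41*(84 - 48*(-3)) = -41*(84 - 12*(-12)) = -41*(84 + 144) = -41*228 = -9348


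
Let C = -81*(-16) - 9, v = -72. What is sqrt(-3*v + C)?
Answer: 3*sqrt(167) ≈ 38.769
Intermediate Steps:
C = 1287 (C = -27*(-48) - 9 = 1296 - 9 = 1287)
sqrt(-3*v + C) = sqrt(-3*(-72) + 1287) = sqrt(216 + 1287) = sqrt(1503) = 3*sqrt(167)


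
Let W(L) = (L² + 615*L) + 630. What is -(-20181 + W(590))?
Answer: -691399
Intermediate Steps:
W(L) = 630 + L² + 615*L
-(-20181 + W(590)) = -(-20181 + (630 + 590² + 615*590)) = -(-20181 + (630 + 348100 + 362850)) = -(-20181 + 711580) = -1*691399 = -691399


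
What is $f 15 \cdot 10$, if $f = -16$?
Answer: $-2400$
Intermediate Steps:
$f 15 \cdot 10 = \left(-16\right) 15 \cdot 10 = \left(-240\right) 10 = -2400$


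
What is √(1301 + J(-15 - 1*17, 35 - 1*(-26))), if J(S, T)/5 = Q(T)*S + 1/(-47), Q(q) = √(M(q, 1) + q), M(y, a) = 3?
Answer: √46154/47 ≈ 4.5710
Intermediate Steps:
Q(q) = √(3 + q)
J(S, T) = -5/47 + 5*S*√(3 + T) (J(S, T) = 5*(√(3 + T)*S + 1/(-47)) = 5*(S*√(3 + T) - 1/47) = 5*(-1/47 + S*√(3 + T)) = -5/47 + 5*S*√(3 + T))
√(1301 + J(-15 - 1*17, 35 - 1*(-26))) = √(1301 + (-5/47 + 5*(-15 - 1*17)*√(3 + (35 - 1*(-26))))) = √(1301 + (-5/47 + 5*(-15 - 17)*√(3 + (35 + 26)))) = √(1301 + (-5/47 + 5*(-32)*√(3 + 61))) = √(1301 + (-5/47 + 5*(-32)*√64)) = √(1301 + (-5/47 + 5*(-32)*8)) = √(1301 + (-5/47 - 1280)) = √(1301 - 60165/47) = √(982/47) = √46154/47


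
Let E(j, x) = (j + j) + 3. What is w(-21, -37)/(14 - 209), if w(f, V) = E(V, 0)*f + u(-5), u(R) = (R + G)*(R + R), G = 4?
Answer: -1501/195 ≈ -7.6974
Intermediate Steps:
u(R) = 2*R*(4 + R) (u(R) = (R + 4)*(R + R) = (4 + R)*(2*R) = 2*R*(4 + R))
E(j, x) = 3 + 2*j (E(j, x) = 2*j + 3 = 3 + 2*j)
w(f, V) = 10 + f*(3 + 2*V) (w(f, V) = (3 + 2*V)*f + 2*(-5)*(4 - 5) = f*(3 + 2*V) + 2*(-5)*(-1) = f*(3 + 2*V) + 10 = 10 + f*(3 + 2*V))
w(-21, -37)/(14 - 209) = (10 - 21*(3 + 2*(-37)))/(14 - 209) = (10 - 21*(3 - 74))/(-195) = -(10 - 21*(-71))/195 = -(10 + 1491)/195 = -1/195*1501 = -1501/195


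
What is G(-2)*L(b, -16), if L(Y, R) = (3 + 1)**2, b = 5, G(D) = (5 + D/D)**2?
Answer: 576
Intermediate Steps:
G(D) = 36 (G(D) = (5 + 1)**2 = 6**2 = 36)
L(Y, R) = 16 (L(Y, R) = 4**2 = 16)
G(-2)*L(b, -16) = 36*16 = 576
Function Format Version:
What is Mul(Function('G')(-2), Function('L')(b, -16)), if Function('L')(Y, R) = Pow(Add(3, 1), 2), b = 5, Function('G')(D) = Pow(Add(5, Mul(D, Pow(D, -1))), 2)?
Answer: 576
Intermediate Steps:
Function('G')(D) = 36 (Function('G')(D) = Pow(Add(5, 1), 2) = Pow(6, 2) = 36)
Function('L')(Y, R) = 16 (Function('L')(Y, R) = Pow(4, 2) = 16)
Mul(Function('G')(-2), Function('L')(b, -16)) = Mul(36, 16) = 576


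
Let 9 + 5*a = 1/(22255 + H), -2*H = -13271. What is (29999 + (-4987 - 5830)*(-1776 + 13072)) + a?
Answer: -35292298167892/288905 ≈ -1.2216e+8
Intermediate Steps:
H = 13271/2 (H = -1/2*(-13271) = 13271/2 ≈ 6635.5)
a = -520027/288905 (a = -9/5 + 1/(5*(22255 + 13271/2)) = -9/5 + 1/(5*(57781/2)) = -9/5 + (1/5)*(2/57781) = -9/5 + 2/288905 = -520027/288905 ≈ -1.8000)
(29999 + (-4987 - 5830)*(-1776 + 13072)) + a = (29999 + (-4987 - 5830)*(-1776 + 13072)) - 520027/288905 = (29999 - 10817*11296) - 520027/288905 = (29999 - 122188832) - 520027/288905 = -122158833 - 520027/288905 = -35292298167892/288905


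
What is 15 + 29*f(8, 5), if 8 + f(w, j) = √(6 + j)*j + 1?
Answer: -188 + 145*√11 ≈ 292.91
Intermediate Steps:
f(w, j) = -7 + j*√(6 + j) (f(w, j) = -8 + (√(6 + j)*j + 1) = -8 + (j*√(6 + j) + 1) = -8 + (1 + j*√(6 + j)) = -7 + j*√(6 + j))
15 + 29*f(8, 5) = 15 + 29*(-7 + 5*√(6 + 5)) = 15 + 29*(-7 + 5*√11) = 15 + (-203 + 145*√11) = -188 + 145*√11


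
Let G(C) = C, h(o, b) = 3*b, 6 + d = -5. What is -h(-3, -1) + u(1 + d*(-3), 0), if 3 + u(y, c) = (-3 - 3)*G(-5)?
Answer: 30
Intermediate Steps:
d = -11 (d = -6 - 5 = -11)
u(y, c) = 27 (u(y, c) = -3 + (-3 - 3)*(-5) = -3 - 6*(-5) = -3 + 30 = 27)
-h(-3, -1) + u(1 + d*(-3), 0) = -3*(-1) + 27 = -1*(-3) + 27 = 3 + 27 = 30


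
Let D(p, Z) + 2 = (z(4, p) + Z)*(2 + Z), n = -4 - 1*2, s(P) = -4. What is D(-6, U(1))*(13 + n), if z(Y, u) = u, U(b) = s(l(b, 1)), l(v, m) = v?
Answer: 126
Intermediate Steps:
U(b) = -4
n = -6 (n = -4 - 2 = -6)
D(p, Z) = -2 + (2 + Z)*(Z + p) (D(p, Z) = -2 + (p + Z)*(2 + Z) = -2 + (Z + p)*(2 + Z) = -2 + (2 + Z)*(Z + p))
D(-6, U(1))*(13 + n) = (-2 + (-4)**2 + 2*(-4) + 2*(-6) - 4*(-6))*(13 - 6) = (-2 + 16 - 8 - 12 + 24)*7 = 18*7 = 126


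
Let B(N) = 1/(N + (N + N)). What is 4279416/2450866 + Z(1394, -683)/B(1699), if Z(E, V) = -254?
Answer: -1586489988546/1225433 ≈ -1.2946e+6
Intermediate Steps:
B(N) = 1/(3*N) (B(N) = 1/(N + 2*N) = 1/(3*N))
4279416/2450866 + Z(1394, -683)/B(1699) = 4279416/2450866 - 254/((⅓)/1699) = 4279416*(1/2450866) - 254/((⅓)*(1/1699)) = 2139708/1225433 - 254/1/5097 = 2139708/1225433 - 254*5097 = 2139708/1225433 - 1294638 = -1586489988546/1225433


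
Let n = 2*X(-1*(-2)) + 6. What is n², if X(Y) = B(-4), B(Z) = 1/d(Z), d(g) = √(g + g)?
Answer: (12 - I*√2)²/4 ≈ 35.5 - 8.4853*I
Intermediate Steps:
d(g) = √2*√g (d(g) = √(2*g) = √2*√g)
B(Z) = √2/(2*√Z) (B(Z) = 1/(√2*√Z) = √2/(2*√Z))
X(Y) = -I*√2/4 (X(Y) = √2/(2*√(-4)) = √2*(-I/2)/2 = -I*√2/4)
n = 6 - I*√2/2 (n = 2*(-I*√2/4) + 6 = -I*√2/2 + 6 = 6 - I*√2/2 ≈ 6.0 - 0.70711*I)
n² = (6 - I*√2/2)²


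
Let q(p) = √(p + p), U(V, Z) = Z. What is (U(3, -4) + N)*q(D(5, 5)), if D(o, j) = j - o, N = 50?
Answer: 0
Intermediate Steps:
q(p) = √2*√p (q(p) = √(2*p) = √2*√p)
(U(3, -4) + N)*q(D(5, 5)) = (-4 + 50)*(√2*√(5 - 1*5)) = 46*(√2*√(5 - 5)) = 46*(√2*√0) = 46*(√2*0) = 46*0 = 0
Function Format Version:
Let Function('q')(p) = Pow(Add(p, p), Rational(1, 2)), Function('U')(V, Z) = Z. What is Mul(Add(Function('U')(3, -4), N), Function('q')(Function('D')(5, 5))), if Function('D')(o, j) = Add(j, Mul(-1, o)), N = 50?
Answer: 0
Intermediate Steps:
Function('q')(p) = Mul(Pow(2, Rational(1, 2)), Pow(p, Rational(1, 2))) (Function('q')(p) = Pow(Mul(2, p), Rational(1, 2)) = Mul(Pow(2, Rational(1, 2)), Pow(p, Rational(1, 2))))
Mul(Add(Function('U')(3, -4), N), Function('q')(Function('D')(5, 5))) = Mul(Add(-4, 50), Mul(Pow(2, Rational(1, 2)), Pow(Add(5, Mul(-1, 5)), Rational(1, 2)))) = Mul(46, Mul(Pow(2, Rational(1, 2)), Pow(Add(5, -5), Rational(1, 2)))) = Mul(46, Mul(Pow(2, Rational(1, 2)), Pow(0, Rational(1, 2)))) = Mul(46, Mul(Pow(2, Rational(1, 2)), 0)) = Mul(46, 0) = 0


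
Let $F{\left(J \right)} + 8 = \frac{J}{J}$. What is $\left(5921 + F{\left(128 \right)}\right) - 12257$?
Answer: $-6343$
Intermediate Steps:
$F{\left(J \right)} = -7$ ($F{\left(J \right)} = -8 + \frac{J}{J} = -8 + 1 = -7$)
$\left(5921 + F{\left(128 \right)}\right) - 12257 = \left(5921 - 7\right) - 12257 = 5914 - 12257 = -6343$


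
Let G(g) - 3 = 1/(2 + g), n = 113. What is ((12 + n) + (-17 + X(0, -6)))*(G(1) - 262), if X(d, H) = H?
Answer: -26384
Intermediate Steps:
G(g) = 3 + 1/(2 + g)
((12 + n) + (-17 + X(0, -6)))*(G(1) - 262) = ((12 + 113) + (-17 - 6))*((7 + 3*1)/(2 + 1) - 262) = (125 - 23)*((7 + 3)/3 - 262) = 102*((⅓)*10 - 262) = 102*(10/3 - 262) = 102*(-776/3) = -26384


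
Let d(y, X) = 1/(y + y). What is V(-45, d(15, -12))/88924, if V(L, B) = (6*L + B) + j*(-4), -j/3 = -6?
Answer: -10259/2667720 ≈ -0.0038456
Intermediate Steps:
d(y, X) = 1/(2*y)
j = 18 (j = -3*(-6) = 18)
V(L, B) = -72 + B + 6*L (V(L, B) = (6*L + B) + 18*(-4) = (B + 6*L) - 72 = -72 + B + 6*L)
V(-45, d(15, -12))/88924 = (-72 + (1/2)/15 + 6*(-45))/88924 = (-72 + (1/2)*(1/15) - 270)*(1/88924) = (-72 + 1/30 - 270)*(1/88924) = -10259/30*1/88924 = -10259/2667720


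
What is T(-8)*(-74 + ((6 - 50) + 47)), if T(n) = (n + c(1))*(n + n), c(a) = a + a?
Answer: -6816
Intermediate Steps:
c(a) = 2*a
T(n) = 2*n*(2 + n) (T(n) = (n + 2*1)*(n + n) = (n + 2)*(2*n) = (2 + n)*(2*n) = 2*n*(2 + n))
T(-8)*(-74 + ((6 - 50) + 47)) = (2*(-8)*(2 - 8))*(-74 + ((6 - 50) + 47)) = (2*(-8)*(-6))*(-74 + (-44 + 47)) = 96*(-74 + 3) = 96*(-71) = -6816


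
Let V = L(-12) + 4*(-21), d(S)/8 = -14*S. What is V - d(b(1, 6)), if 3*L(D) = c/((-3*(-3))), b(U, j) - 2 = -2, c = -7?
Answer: -2275/27 ≈ -84.259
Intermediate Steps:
b(U, j) = 0 (b(U, j) = 2 - 2 = 0)
d(S) = -112*S (d(S) = 8*(-14*S) = -112*S)
L(D) = -7/27 (L(D) = (-7/((-3*(-3))))/3 = (-7/9)/3 = (-7*⅑)/3 = (⅓)*(-7/9) = -7/27)
V = -2275/27 (V = -7/27 + 4*(-21) = -7/27 - 84 = -2275/27 ≈ -84.259)
V - d(b(1, 6)) = -2275/27 - (-112)*0 = -2275/27 - 1*0 = -2275/27 + 0 = -2275/27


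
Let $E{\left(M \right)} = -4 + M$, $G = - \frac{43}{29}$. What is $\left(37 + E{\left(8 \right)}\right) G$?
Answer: $- \frac{1763}{29} \approx -60.793$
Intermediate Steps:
$G = - \frac{43}{29}$ ($G = \left(-43\right) \frac{1}{29} = - \frac{43}{29} \approx -1.4828$)
$\left(37 + E{\left(8 \right)}\right) G = \left(37 + \left(-4 + 8\right)\right) \left(- \frac{43}{29}\right) = \left(37 + 4\right) \left(- \frac{43}{29}\right) = 41 \left(- \frac{43}{29}\right) = - \frac{1763}{29}$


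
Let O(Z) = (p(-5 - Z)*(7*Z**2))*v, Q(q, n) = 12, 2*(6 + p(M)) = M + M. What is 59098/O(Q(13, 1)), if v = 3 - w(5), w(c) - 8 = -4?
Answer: 29549/11592 ≈ 2.5491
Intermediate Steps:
w(c) = 4 (w(c) = 8 - 4 = 4)
p(M) = -6 + M (p(M) = -6 + (M + M)/2 = -6 + (2*M)/2 = -6 + M)
v = -1 (v = 3 - 1*4 = 3 - 4 = -1)
O(Z) = -7*Z**2*(-11 - Z) (O(Z) = ((-6 + (-5 - Z))*(7*Z**2))*(-1) = ((-11 - Z)*(7*Z**2))*(-1) = (7*Z**2*(-11 - Z))*(-1) = -7*Z**2*(-11 - Z))
59098/O(Q(13, 1)) = 59098/((7*12**2*(11 + 12))) = 59098/((7*144*23)) = 59098/23184 = 59098*(1/23184) = 29549/11592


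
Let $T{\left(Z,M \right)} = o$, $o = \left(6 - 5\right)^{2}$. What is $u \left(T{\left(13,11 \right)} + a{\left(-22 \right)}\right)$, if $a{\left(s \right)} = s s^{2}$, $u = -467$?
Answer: $4972149$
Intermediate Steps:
$o = 1$ ($o = 1^{2} = 1$)
$a{\left(s \right)} = s^{3}$
$T{\left(Z,M \right)} = 1$
$u \left(T{\left(13,11 \right)} + a{\left(-22 \right)}\right) = - 467 \left(1 + \left(-22\right)^{3}\right) = - 467 \left(1 - 10648\right) = \left(-467\right) \left(-10647\right) = 4972149$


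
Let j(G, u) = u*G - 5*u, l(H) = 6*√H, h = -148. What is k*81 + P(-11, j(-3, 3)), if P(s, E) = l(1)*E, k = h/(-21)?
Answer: 2988/7 ≈ 426.86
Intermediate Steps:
k = 148/21 (k = -148/(-21) = -148*(-1/21) = 148/21 ≈ 7.0476)
j(G, u) = -5*u + G*u (j(G, u) = G*u - 5*u = -5*u + G*u)
P(s, E) = 6*E (P(s, E) = (6*√1)*E = (6*1)*E = 6*E)
k*81 + P(-11, j(-3, 3)) = (148/21)*81 + 6*(3*(-5 - 3)) = 3996/7 + 6*(3*(-8)) = 3996/7 + 6*(-24) = 3996/7 - 144 = 2988/7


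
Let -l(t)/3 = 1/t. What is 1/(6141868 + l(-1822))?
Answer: 1822/11190483499 ≈ 1.6282e-7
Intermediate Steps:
l(t) = -3/t
1/(6141868 + l(-1822)) = 1/(6141868 - 3/(-1822)) = 1/(6141868 - 3*(-1/1822)) = 1/(6141868 + 3/1822) = 1/(11190483499/1822) = 1822/11190483499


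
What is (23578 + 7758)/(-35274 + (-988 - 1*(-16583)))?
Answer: -31336/19679 ≈ -1.5924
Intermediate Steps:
(23578 + 7758)/(-35274 + (-988 - 1*(-16583))) = 31336/(-35274 + (-988 + 16583)) = 31336/(-35274 + 15595) = 31336/(-19679) = 31336*(-1/19679) = -31336/19679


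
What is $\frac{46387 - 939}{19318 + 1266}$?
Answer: $\frac{5681}{2573} \approx 2.2079$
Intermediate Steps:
$\frac{46387 - 939}{19318 + 1266} = \frac{45448}{20584} = 45448 \cdot \frac{1}{20584} = \frac{5681}{2573}$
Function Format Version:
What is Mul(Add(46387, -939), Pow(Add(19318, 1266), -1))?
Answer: Rational(5681, 2573) ≈ 2.2079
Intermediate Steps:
Mul(Add(46387, -939), Pow(Add(19318, 1266), -1)) = Mul(45448, Pow(20584, -1)) = Mul(45448, Rational(1, 20584)) = Rational(5681, 2573)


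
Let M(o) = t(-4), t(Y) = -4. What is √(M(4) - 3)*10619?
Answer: 10619*I*√7 ≈ 28095.0*I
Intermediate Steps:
M(o) = -4
√(M(4) - 3)*10619 = √(-4 - 3)*10619 = √(-7)*10619 = (I*√7)*10619 = 10619*I*√7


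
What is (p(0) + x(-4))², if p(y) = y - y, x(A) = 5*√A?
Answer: -100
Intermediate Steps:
p(y) = 0
(p(0) + x(-4))² = (0 + 5*√(-4))² = (0 + 5*(2*I))² = (0 + 10*I)² = (10*I)² = -100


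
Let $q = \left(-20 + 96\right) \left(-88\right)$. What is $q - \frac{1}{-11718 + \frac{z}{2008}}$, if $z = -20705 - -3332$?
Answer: $- \frac{157483116488}{23547117} \approx -6688.0$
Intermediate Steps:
$q = -6688$ ($q = 76 \left(-88\right) = -6688$)
$z = -17373$ ($z = -20705 + 3332 = -17373$)
$q - \frac{1}{-11718 + \frac{z}{2008}} = -6688 - \frac{1}{-11718 - \frac{17373}{2008}} = -6688 - \frac{1}{- \frac{23547117}{2008}} = -6688 - - \frac{2008}{23547117} = -6688 + \frac{2008}{23547117} = - \frac{157483116488}{23547117}$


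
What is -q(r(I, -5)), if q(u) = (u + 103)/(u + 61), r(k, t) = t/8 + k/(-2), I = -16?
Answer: -883/547 ≈ -1.6143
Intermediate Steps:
r(k, t) = -k/2 + t/8 (r(k, t) = t*(⅛) + k*(-½) = t/8 - k/2 = -k/2 + t/8)
q(u) = (103 + u)/(61 + u)
-q(r(I, -5)) = -(103 + (-½*(-16) + (⅛)*(-5)))/(61 + (-½*(-16) + (⅛)*(-5))) = -(103 + (8 - 5/8))/(61 + (8 - 5/8)) = -(103 + 59/8)/(61 + 59/8) = -883/(547/8*8) = -8*883/(547*8) = -1*883/547 = -883/547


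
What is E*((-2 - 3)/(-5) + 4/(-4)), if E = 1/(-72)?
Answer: 0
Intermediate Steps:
E = -1/72 ≈ -0.013889
E*((-2 - 3)/(-5) + 4/(-4)) = -((-2 - 3)/(-5) + 4/(-4))/72 = -(-5*(-⅕) + 4*(-¼))/72 = -(1 - 1)/72 = -1/72*0 = 0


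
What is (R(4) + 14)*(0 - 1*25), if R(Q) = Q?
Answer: -450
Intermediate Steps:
(R(4) + 14)*(0 - 1*25) = (4 + 14)*(0 - 1*25) = 18*(0 - 25) = 18*(-25) = -450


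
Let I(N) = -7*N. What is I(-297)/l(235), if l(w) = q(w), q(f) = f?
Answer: 2079/235 ≈ 8.8468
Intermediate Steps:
l(w) = w
I(-297)/l(235) = -7*(-297)/235 = 2079*(1/235) = 2079/235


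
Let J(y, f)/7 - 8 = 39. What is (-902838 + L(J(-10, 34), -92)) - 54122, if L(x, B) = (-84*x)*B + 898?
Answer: 1586450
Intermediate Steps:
J(y, f) = 329 (J(y, f) = 56 + 7*39 = 56 + 273 = 329)
L(x, B) = 898 - 84*B*x (L(x, B) = -84*B*x + 898 = 898 - 84*B*x)
(-902838 + L(J(-10, 34), -92)) - 54122 = (-902838 + (898 - 84*(-92)*329)) - 54122 = (-902838 + (898 + 2542512)) - 54122 = (-902838 + 2543410) - 54122 = 1640572 - 54122 = 1586450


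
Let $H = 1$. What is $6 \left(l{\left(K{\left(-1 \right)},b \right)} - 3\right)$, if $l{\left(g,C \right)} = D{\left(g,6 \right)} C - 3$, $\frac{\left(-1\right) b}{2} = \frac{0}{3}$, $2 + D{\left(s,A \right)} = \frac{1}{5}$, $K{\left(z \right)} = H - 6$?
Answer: $-36$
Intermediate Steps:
$K{\left(z \right)} = -5$ ($K{\left(z \right)} = 1 - 6 = -5$)
$D{\left(s,A \right)} = - \frac{9}{5}$ ($D{\left(s,A \right)} = -2 + \frac{1}{5} = - \frac{9}{5}$)
$b = 0$ ($b = - 2 \cdot \frac{0}{3} = - 2 \cdot 0 \cdot \frac{1}{3} = \left(-2\right) 0 = 0$)
$l{\left(g,C \right)} = -3 - \frac{9 C}{5}$ ($l{\left(g,C \right)} = - \frac{9 C}{5} - 3 = -3 - \frac{9 C}{5}$)
$6 \left(l{\left(K{\left(-1 \right)},b \right)} - 3\right) = 6 \left(\left(-3 - 0\right) - 3\right) = 6 \left(\left(-3 + 0\right) - 3\right) = 6 \left(-3 - 3\right) = 6 \left(-6\right) = -36$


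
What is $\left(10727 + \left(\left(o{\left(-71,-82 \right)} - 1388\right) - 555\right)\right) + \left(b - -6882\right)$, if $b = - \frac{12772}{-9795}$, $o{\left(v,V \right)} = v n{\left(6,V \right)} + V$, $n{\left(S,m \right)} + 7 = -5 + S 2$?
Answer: $\frac{152658052}{9795} \approx 15585.0$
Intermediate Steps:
$n{\left(S,m \right)} = -12 + 2 S$ ($n{\left(S,m \right)} = -7 + \left(-5 + S 2\right) = -7 + \left(-5 + 2 S\right) = -12 + 2 S$)
$o{\left(v,V \right)} = V$ ($o{\left(v,V \right)} = v \left(-12 + 2 \cdot 6\right) + V = v \left(-12 + 12\right) + V = v 0 + V = 0 + V = V$)
$b = \frac{12772}{9795}$ ($b = \left(-12772\right) \left(- \frac{1}{9795}\right) = \frac{12772}{9795} \approx 1.3039$)
$\left(10727 + \left(\left(o{\left(-71,-82 \right)} - 1388\right) - 555\right)\right) + \left(b - -6882\right) = \left(10727 - 2025\right) + \left(\frac{12772}{9795} - -6882\right) = \left(10727 - 2025\right) + \left(\frac{12772}{9795} + 6882\right) = \left(10727 - 2025\right) + \frac{67421962}{9795} = 8702 + \frac{67421962}{9795} = \frac{152658052}{9795}$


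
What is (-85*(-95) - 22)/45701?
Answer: 8053/45701 ≈ 0.17621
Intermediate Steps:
(-85*(-95) - 22)/45701 = (8075 - 22)*(1/45701) = 8053*(1/45701) = 8053/45701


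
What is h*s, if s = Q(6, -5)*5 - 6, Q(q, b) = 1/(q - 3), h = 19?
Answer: -247/3 ≈ -82.333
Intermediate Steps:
Q(q, b) = 1/(-3 + q)
s = -13/3 (s = 5/(-3 + 6) - 6 = 5/3 - 6 = -13/3 ≈ -4.3333)
h*s = 19*(-13/3) = -247/3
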